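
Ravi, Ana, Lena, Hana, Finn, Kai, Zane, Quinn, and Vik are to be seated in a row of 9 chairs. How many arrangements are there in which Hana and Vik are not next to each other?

Of the 9! = 362880 arrangements, those with Hana and Vik adjacent number 2 × 8! = 80640 (treat the pair as a block with 2 internal orders).
Complementary counting: 362880 − 80640 = 282240.

282240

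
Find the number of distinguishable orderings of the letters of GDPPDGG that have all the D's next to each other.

60

Treat the 2 copies of D as a single block. The multiset to arrange is then {DD, G, G, G, P, P}, 6 items in all.
That gives (6)!/(3!·2!) = 60 arrangements.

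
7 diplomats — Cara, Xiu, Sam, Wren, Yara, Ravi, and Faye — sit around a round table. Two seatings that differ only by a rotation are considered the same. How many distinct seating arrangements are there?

Seat Cara anywhere (absorbing the rotational symmetry), then permute the other 6: (6)! = 720.

720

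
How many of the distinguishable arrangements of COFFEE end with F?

60

Fix F in the last position and arrange the remaining 5 letters.
Those 5 letters have E appearing twice, giving (5)!/(2!) = 60.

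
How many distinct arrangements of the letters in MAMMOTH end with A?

120

Fix A in the last position and arrange the remaining 6 letters.
Those 6 letters have M appearing 3 times, giving (6)!/(3!) = 120.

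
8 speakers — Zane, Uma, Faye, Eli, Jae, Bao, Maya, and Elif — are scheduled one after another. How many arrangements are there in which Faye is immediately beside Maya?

10080

Treat {Faye, Maya} as a single unit. There are 7 units to order, and the pair itself can be ordered 2 ways.
That gives 2 × 7! = 2 × 5040 = 10080.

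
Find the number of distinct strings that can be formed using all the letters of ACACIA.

60

ACACIA has 6 letters with A appearing 3 times and C appearing twice.
Dividing 6! = 720 by 3!·2! = 12 for the repeated letters gives 60.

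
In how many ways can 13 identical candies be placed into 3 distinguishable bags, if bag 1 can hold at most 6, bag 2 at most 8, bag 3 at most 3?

Ignoring the caps, the number of non-negative solutions to x_1+…+x_3 = 13 is C(15,2) = 105.
Subtract solutions that violate a single cap (substitute x_i' = x_i − (cap_i+1)): x_1 ≥ 7 gives C(8,2) = 28; x_2 ≥ 9 gives C(6,2) = 15; x_3 ≥ 4 gives C(11,2) = 55. Together 98.
Add back pairs where two caps are both exceeded: 0 + 6 + 1 = 7.
By inclusion–exclusion the count is 105 − 98 + 7 = 14.

14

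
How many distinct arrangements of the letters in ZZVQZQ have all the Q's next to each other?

Treat the 2 copies of Q as a single block. The multiset to arrange is then {QQ, V, Z, Z, Z}, 5 items in all.
That gives (5)!/(3!) = 20 arrangements.

20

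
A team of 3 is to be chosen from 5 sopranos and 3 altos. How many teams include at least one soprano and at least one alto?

45

Total 3-person selections from all 8: C(8,3) = 56.
Subtract selections that omit an entire group: no sopranos → C(3,3) = 1; no altos → C(5,3) = 10.
Both groups omitted at once is impossible, so 56 − 11 = 45.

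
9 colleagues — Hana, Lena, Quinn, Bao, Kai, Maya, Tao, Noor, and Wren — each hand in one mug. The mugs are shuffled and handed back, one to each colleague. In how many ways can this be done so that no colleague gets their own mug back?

133496

Count assignments avoiding every fixed point. For any j of the 9 colleagues fixed to their own mug, the other 9−j can be arranged in (9−j)! ways.
By inclusion–exclusion this is Σ_{j=0}^{9} (−1)^j C(9,j)·(9−j)!.
Computing: 362880 − 362880 + 181440 − 60480 + 15120 − 3024 + 504 − 72 + 9 − 1 = 133496.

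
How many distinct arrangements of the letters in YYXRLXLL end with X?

420

With the last slot taken by X, it remains to arrange the other 7 letters (YYRLXLL).
Those 7 letters have L appearing 3 times and Y appearing twice, giving (7)!/(3!·2!) = 420.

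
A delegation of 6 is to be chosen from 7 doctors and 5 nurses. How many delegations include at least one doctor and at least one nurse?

With no constraint there are C(12,6) = 924 possible selections.
Subtract selections that omit an entire group: no doctors → C(5,6) = 0; no nurses → C(7,6) = 7.
Both groups omitted at once is impossible, so 924 − 7 = 917.

917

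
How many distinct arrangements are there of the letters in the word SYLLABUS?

Letter multiplicities in SYLLABUS: A×1, B×1, L×2, S×2, U×1, Y×1.
So there are 8! / (2!·2!) = 10080 distinguishable arrangements.

10080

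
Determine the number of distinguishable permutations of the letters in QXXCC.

30

Letter multiplicities in QXXCC: C×2, Q×1, X×2.
So there are 5! / (2!·2!) = 30 distinguishable arrangements.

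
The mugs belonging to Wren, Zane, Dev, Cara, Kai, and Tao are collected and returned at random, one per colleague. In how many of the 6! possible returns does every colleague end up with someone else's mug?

265

This is the derangement count D_6: permutations of 6 items with no fixed point.
By inclusion–exclusion this is Σ_{j=0}^{6} (−1)^j C(6,j)·(6−j)!.
Computing: 720 − 720 + 360 − 120 + 30 − 6 + 1 = 265.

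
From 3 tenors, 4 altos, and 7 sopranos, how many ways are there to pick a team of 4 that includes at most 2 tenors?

990

Split by how many tenors are chosen (0 through 2).
Sum: C(3,0)·C(11,4) + C(3,1)·C(11,3) + C(3,2)·C(11,2) = 330 + 495 + 165 = 990.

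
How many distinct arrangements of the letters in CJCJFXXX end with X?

630

Fix X in the last position and arrange the remaining 7 letters.
Those 7 letters have C appearing twice, J appearing twice, and X appearing twice, giving (7)!/(2!·2!·2!) = 630.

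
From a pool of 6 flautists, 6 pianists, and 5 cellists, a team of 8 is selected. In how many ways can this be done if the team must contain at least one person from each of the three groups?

23485

Total 8-person selections from all 17: C(17,8) = 24310.
Subtract selections that omit an entire group: no flautists → C(11,8) = 165; no pianists → C(11,8) = 165; no cellists → C(12,8) = 495.
Add back selections omitting two groups (i.e. drawn from a single group): C(6,8) + C(6,8) + C(5,8) = 0.
By inclusion–exclusion: 24310 − 825 + 0 = 23485.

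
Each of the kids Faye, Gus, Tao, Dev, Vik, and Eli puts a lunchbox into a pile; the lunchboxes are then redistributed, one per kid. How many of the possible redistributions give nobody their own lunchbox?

265

This is the derangement count D_6: permutations of 6 items with no fixed point.
By inclusion–exclusion this is Σ_{j=0}^{6} (−1)^j C(6,j)·(6−j)!.
Computing: 720 − 720 + 360 − 120 + 30 − 6 + 1 = 265.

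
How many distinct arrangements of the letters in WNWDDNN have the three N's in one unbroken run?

Treat the 3 copies of N as a single block. The multiset to arrange is then {NNN, D, D, W, W}, 5 items in all.
That gives (5)!/(2!·2!) = 30 arrangements.

30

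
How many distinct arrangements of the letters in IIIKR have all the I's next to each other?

Treat the 3 copies of I as a single block. The multiset to arrange is then {III, K, R}, 3 items in all.
All 3 items are distinct, so there are (3)! = 6 arrangements.

6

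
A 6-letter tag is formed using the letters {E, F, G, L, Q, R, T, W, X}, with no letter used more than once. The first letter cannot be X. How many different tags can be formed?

The first letter has 9−1 = 8 choices (anything except X).
The remaining 5 letters are filled from the other 8 symbols without repetition: 8 × 7 × 6 × 5 × 4 = 6720.
Total: 8 × 6720 = 53760.

53760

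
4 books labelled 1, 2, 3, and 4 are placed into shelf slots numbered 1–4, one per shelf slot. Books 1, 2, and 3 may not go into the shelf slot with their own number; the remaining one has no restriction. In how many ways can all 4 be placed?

11

Let Aᵢ (for i ∈ {1, 2, 3}) be the placements that put book i in its forbidden shelf slot. Any j of these fix j positions, leaving (4−j)! ways to fill the rest, and there are C(3,j) ways to pick which j.
By inclusion–exclusion, the number of valid placements is Σ_{j=0}^{3} (−1)^j C(3,j)·(4−j)!.
Computing: 24 − 18 + 6 − 1 = 11.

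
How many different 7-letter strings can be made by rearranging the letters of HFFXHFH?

140

The 7 letters of HFFXHFH have repeats: F appearing 3 times and H appearing 3 times.
The number of distinct arrangements is 7!/(3!·3!) = 5040/36 = 140.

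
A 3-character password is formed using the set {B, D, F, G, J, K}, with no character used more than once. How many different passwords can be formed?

120

This is a permutation of 3 out of 6: P(6,3) = 6!/3!.
That product is 6 × 5 × 4 = 120.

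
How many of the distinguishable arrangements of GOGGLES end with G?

Fix G in the last position and arrange the remaining 6 letters.
Those 6 letters have G appearing twice, giving (6)!/(2!) = 360.

360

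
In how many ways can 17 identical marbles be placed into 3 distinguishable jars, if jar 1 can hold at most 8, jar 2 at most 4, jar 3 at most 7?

6

By stars and bars, unrestricted non-negative solutions to x_1+…+x_3 = 17 number C(17+2,2) = 171.
Subtract solutions that violate a single cap (substitute x_i' = x_i − (cap_i+1)): x_1 ≥ 9 gives C(10,2) = 45; x_2 ≥ 5 gives C(14,2) = 91; x_3 ≥ 8 gives C(11,2) = 55. Together 191.
Add back pairs where two caps are both exceeded: 10 + 1 + 15 = 26.
By inclusion–exclusion the count is 171 − 191 + 26 = 6.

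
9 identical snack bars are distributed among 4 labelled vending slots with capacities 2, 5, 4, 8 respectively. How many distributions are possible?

85

Without the upper bounds there are C(12,3) = 220 ways to split 9 among 4 vending slots.
Subtract solutions that violate a single cap (substitute x_i' = x_i − (cap_i+1)): x_1 ≥ 3 gives C(9,3) = 84; x_2 ≥ 6 gives C(6,3) = 20; x_3 ≥ 5 gives C(7,3) = 35; x_4 ≥ 9 gives C(3,3) = 1. Together 140.
Add back pairs where two caps are both exceeded: 1 + 4 + 0 + 0 + 0 + 0 = 5.
By inclusion–exclusion the count is 220 − 140 + 5 = 85.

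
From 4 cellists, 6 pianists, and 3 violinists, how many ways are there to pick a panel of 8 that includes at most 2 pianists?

111

Split by how many pianists are chosen (0 through 2).
Sum: C(6,0)·C(7,8) + C(6,1)·C(7,7) + C(6,2)·C(7,6) = 0 + 6 + 105 = 111.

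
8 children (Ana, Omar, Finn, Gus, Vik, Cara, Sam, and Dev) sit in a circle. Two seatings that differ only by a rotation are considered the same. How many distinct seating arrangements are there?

Around a circle, 8 distinct people have 8!/8 = (7)! = 5040 rotationally distinct seatings.

5040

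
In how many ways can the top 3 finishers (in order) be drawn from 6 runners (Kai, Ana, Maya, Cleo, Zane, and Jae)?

This is an ordered selection of 3 from 6: P(6,3).
That gives 6 × 5 × 4 = 120.

120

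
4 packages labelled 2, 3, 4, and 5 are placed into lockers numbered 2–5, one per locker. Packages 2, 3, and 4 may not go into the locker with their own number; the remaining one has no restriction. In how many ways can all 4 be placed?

Let Aᵢ (for i ∈ {2, 3, 4}) be the placements that put package i in its forbidden locker. Any j of these fix j positions, leaving (4−j)! ways to fill the rest, and there are C(3,j) ways to pick which j.
By inclusion–exclusion, the number of valid placements is Σ_{j=0}^{3} (−1)^j C(3,j)·(4−j)!.
Computing: 24 − 18 + 6 − 1 = 11.

11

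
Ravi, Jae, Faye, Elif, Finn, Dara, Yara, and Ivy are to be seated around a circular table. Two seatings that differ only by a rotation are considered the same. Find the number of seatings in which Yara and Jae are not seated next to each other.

3600

Without the restriction there are (7)! = 5040 seatings.
Seatings with Yara beside Jae: treat them as a block with 2 internal orders, giving 2 × (6)! = 1440.
Subtracting, 5040 − 1440 = 3600.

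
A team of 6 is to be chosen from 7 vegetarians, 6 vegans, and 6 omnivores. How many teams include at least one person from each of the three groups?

22785

With no constraint there are C(19,6) = 27132 possible selections.
Subtract selections that omit an entire group: no vegetarians → C(12,6) = 924; no vegans → C(13,6) = 1716; no omnivores → C(13,6) = 1716.
Add back selections omitting two groups (i.e. drawn from a single group): C(7,6) + C(6,6) + C(6,6) = 9.
By inclusion–exclusion: 27132 − 4356 + 9 = 22785.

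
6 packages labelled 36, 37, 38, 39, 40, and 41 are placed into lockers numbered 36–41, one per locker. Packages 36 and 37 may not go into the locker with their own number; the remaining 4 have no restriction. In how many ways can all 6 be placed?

Let Aᵢ (for i ∈ {36, 37}) be the placements that put package i in its forbidden locker. Any j of these fix j positions, leaving (6−j)! ways to fill the rest, and there are C(2,j) ways to pick which j.
By inclusion–exclusion, the number of valid placements is Σ_{j=0}^{2} (−1)^j C(2,j)·(6−j)!.
Computing: 720 − 240 + 24 = 504.

504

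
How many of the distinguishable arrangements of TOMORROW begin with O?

1260

Fix O in the first position and arrange the remaining 7 letters.
Those 7 letters have O appearing twice and R appearing twice, giving (7)!/(2!·2!) = 1260.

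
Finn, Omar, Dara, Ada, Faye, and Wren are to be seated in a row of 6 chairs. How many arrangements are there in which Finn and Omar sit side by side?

Glue Finn and Omar into one block (2 internal orders), leaving 5 units to arrange in a row.
That gives 2 × 5! = 2 × 120 = 240.

240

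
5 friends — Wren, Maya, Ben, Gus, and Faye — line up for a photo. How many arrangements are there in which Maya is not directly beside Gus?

Of the 5! = 120 arrangements, those with Maya and Gus adjacent number 2 × 4! = 48 (treat the pair as a block with 2 internal orders).
Complementary counting: 120 − 48 = 72.

72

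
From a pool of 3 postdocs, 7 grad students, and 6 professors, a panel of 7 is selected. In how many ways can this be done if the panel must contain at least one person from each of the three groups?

9569

Unrestricted: C(16,7) = 11440 ways to pick any 7 of the 16.
Subtract selections that omit an entire group: no postdocs → C(13,7) = 1716; no grad students → C(9,7) = 36; no professors → C(10,7) = 120.
Add back selections omitting two groups (i.e. drawn from a single group): C(3,7) + C(7,7) + C(6,7) = 1.
By inclusion–exclusion: 11440 − 1872 + 1 = 9569.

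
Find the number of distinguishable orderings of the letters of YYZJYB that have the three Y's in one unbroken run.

24

Treat the 3 copies of Y as a single block. The multiset to arrange is then {YYY, B, J, Z}, 4 items in all.
All 4 items are distinct, so there are (4)! = 24 arrangements.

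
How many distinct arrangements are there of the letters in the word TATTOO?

60

The 6 letters of TATTOO have repeats: O appearing twice and T appearing 3 times.
Dividing 6! = 720 by 3!·2! = 12 for the repeated letters gives 60.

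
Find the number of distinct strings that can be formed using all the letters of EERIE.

20

Letter multiplicities in EERIE: E×3, I×1, R×1.
Dividing 5! = 120 by 3! = 6 for the repeated letters gives 20.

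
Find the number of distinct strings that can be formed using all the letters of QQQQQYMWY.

The 9 letters of QQQQQYMWY have repeats: Q appearing 5 times and Y appearing twice.
Dividing 9! = 362880 by 5!·2! = 240 for the repeated letters gives 1512.

1512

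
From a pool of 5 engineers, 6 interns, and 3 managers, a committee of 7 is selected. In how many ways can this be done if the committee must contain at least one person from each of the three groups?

Total 7-person selections from all 14: C(14,7) = 3432.
Subtract selections that omit an entire group: no engineers → C(9,7) = 36; no interns → C(8,7) = 8; no managers → C(11,7) = 330.
Add back selections omitting two groups (i.e. drawn from a single group): C(5,7) + C(6,7) + C(3,7) = 0.
By inclusion–exclusion: 3432 − 374 + 0 = 3058.

3058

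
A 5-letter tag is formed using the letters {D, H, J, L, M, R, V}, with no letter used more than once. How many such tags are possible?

With no repetition, fill the 5 letters in order: 7 choices, then 6, down to 3.
That product is 7 × 6 × 5 × 4 × 3 = 2520.

2520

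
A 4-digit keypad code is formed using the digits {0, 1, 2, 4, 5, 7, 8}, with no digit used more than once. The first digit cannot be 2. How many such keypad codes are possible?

720

The first digit has 7−1 = 6 choices (anything except 2).
The remaining 3 digits are filled from the other 6 symbols without repetition: 6 × 5 × 4 = 120.
Total: 6 × 120 = 720.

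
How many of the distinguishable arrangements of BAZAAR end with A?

60

Fix A in the last position and arrange the remaining 5 letters.
Those 5 letters have A appearing twice, giving (5)!/(2!) = 60.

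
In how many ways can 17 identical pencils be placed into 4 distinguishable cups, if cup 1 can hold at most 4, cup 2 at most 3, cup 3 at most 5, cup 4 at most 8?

20

Without the upper bounds there are C(20,3) = 1140 ways to split 17 among 4 cups.
Subtract solutions that violate a single cap (substitute x_i' = x_i − (cap_i+1)): x_1 ≥ 5 gives C(15,3) = 455; x_2 ≥ 4 gives C(16,3) = 560; x_3 ≥ 6 gives C(14,3) = 364; x_4 ≥ 9 gives C(11,3) = 165. Together 1544.
Add back pairs where two caps are both exceeded: 165 + 84 + 20 + 120 + 35 + 10 = 434.
Subtract triples: 10 + 0 + 0 + 0 = 10.
By inclusion–exclusion the count is 1140 − 1544 + 434 − 10 = 20.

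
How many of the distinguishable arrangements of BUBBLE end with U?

20

With the last slot taken by U, it remains to arrange the other 5 letters (BBBLE).
Those 5 letters have B appearing 3 times, giving (5)!/(3!) = 20.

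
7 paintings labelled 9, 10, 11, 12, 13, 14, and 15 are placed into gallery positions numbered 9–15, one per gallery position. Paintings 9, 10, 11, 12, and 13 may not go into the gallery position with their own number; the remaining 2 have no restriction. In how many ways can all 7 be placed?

Let Aᵢ (for 9 ≤ i ≤ 13) be the placements that put painting i in its forbidden gallery position. Any j of these fix j positions, leaving (7−j)! ways to fill the rest, and there are C(5,j) ways to pick which j.
By inclusion–exclusion, the number of valid placements is Σ_{j=0}^{5} (−1)^j C(5,j)·(7−j)!.
Computing: 5040 − 3600 + 1200 − 240 + 30 − 2 = 2428.

2428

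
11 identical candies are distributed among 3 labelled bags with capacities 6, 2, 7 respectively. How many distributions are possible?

Ignoring the caps, the number of non-negative solutions to x_1+…+x_3 = 11 is C(13,2) = 78.
Subtract solutions that violate a single cap (substitute x_i' = x_i − (cap_i+1)): x_1 ≥ 7 gives C(6,2) = 15; x_2 ≥ 3 gives C(10,2) = 45; x_3 ≥ 8 gives C(5,2) = 10. Together 70.
Add back pairs where two caps are both exceeded: 3 + 0 + 1 = 4.
By inclusion–exclusion the count is 78 − 70 + 4 = 12.

12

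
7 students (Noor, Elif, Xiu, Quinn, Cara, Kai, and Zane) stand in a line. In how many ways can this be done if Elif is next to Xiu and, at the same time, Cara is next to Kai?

Treat {Elif,Xiu} as one block (2 orders) and {Cara,Kai} as another (2 orders).
That leaves 5 units to arrange: 2 × 2 × 5! = 4 × 120 = 480.

480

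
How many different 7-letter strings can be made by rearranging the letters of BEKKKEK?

BEKKKEK has 7 letters with E appearing twice and K appearing 4 times.
The number of distinct arrangements is 7!/(4!·2!) = 5040/48 = 105.

105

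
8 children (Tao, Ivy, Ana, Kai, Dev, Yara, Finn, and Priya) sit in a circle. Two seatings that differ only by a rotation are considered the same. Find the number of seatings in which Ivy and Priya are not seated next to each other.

All circular seatings of 8 people number (7)! = 5040.
Those with Ivy next to Priya: fuse the pair into one unit and seat 7 units around a circle — 2·(6)! = 1440.
Subtracting, 5040 − 1440 = 3600.

3600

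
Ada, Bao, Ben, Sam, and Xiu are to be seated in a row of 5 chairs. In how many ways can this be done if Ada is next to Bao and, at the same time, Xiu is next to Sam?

Treat {Ada,Bao} as one block (2 orders) and {Xiu,Sam} as another (2 orders).
That leaves 3 units to arrange: 2 × 2 × 3! = 4 × 6 = 24.

24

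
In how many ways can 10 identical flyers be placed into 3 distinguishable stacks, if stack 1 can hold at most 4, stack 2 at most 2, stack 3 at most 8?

By stars and bars, unrestricted non-negative solutions to x_1+…+x_3 = 10 number C(10+2,2) = 66.
Subtract solutions that violate a single cap (substitute x_i' = x_i − (cap_i+1)): x_1 ≥ 5 gives C(7,2) = 21; x_2 ≥ 3 gives C(9,2) = 36; x_3 ≥ 9 gives C(3,2) = 3. Together 60.
Add back pairs where two caps are both exceeded: 6 + 0 + 0 = 6.
By inclusion–exclusion the count is 66 − 60 + 6 = 12.

12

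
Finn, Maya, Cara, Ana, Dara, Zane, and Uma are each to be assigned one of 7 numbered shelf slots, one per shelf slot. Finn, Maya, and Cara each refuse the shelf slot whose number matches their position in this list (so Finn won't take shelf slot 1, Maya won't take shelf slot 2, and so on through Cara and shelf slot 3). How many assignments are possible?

3216

Let Aᵢ (for i ∈ {1, 2, 3}) be the placements that put person i in their forbidden shelf slot. Any j of these fix j positions, leaving (7−j)! ways to fill the rest, and there are C(3,j) ways to pick which j.
By inclusion–exclusion, the number of valid placements is Σ_{j=0}^{3} (−1)^j C(3,j)·(7−j)!.
Computing: 5040 − 2160 + 360 − 24 = 3216.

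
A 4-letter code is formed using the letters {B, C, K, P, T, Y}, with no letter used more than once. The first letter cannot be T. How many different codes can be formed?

300

The first letter has 6−1 = 5 choices (anything except T).
The remaining 3 letters are filled from the other 5 symbols without repetition: 5 × 4 × 3 = 60.
Total: 5 × 60 = 300.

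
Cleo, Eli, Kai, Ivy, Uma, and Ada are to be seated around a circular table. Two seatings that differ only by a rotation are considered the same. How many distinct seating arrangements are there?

120

Around a circle, 6 distinct people have 6!/6 = (5)! = 120 rotationally distinct seatings.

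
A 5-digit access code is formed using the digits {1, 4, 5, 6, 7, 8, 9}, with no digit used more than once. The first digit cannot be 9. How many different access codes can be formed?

2160

The first digit has 7−1 = 6 choices (anything except 9).
The remaining 4 digits are filled from the other 6 symbols without repetition: 6 × 5 × 4 × 3 = 360.
Total: 6 × 360 = 2160.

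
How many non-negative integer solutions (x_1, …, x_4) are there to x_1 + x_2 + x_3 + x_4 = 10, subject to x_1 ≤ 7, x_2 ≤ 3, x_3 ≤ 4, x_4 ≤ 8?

136

Without the upper bounds there are C(13,3) = 286 ways to split 10 among 4 variables.
Subtract solutions that violate a single cap (substitute x_i' = x_i − (cap_i+1)): x_1 ≥ 8 gives C(5,3) = 10; x_2 ≥ 4 gives C(9,3) = 84; x_3 ≥ 5 gives C(8,3) = 56; x_4 ≥ 9 gives C(4,3) = 4. Together 154.
Add back pairs where two caps are both exceeded: 0 + 0 + 0 + 4 + 0 + 0 = 4.
By inclusion–exclusion the count is 286 − 154 + 4 = 136.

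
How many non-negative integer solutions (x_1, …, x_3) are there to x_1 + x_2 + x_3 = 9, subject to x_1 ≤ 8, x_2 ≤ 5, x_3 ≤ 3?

23

Without the upper bounds there are C(11,2) = 55 ways to split 9 among 3 variables.
Subtract solutions that violate a single cap (substitute x_i' = x_i − (cap_i+1)): x_1 ≥ 9 gives C(2,2) = 1; x_2 ≥ 6 gives C(5,2) = 10; x_3 ≥ 4 gives C(7,2) = 21. Together 32.
No two caps can be exceeded simultaneously, so the pair terms are all 0.
By inclusion–exclusion the count is 55 − 32 + 0 = 23.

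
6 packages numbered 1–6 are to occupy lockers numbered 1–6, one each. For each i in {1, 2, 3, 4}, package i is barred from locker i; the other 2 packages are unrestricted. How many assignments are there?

Let Aᵢ (for 1 ≤ i ≤ 4) be the placements that put package i in its forbidden locker. Any j of these fix j positions, leaving (6−j)! ways to fill the rest, and there are C(4,j) ways to pick which j.
By inclusion–exclusion, the number of valid placements is Σ_{j=0}^{4} (−1)^j C(4,j)·(6−j)!.
Computing: 720 − 480 + 144 − 24 + 2 = 362.

362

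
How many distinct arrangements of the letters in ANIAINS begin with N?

180

Fix N in the first position and arrange the remaining 6 letters.
Those 6 letters have A appearing twice and I appearing twice, giving (6)!/(2!·2!) = 180.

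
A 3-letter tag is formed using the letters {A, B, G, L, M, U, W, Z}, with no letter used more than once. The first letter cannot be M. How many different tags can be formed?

The first letter has 8−1 = 7 choices (anything except M).
The remaining 2 letters are filled from the other 7 symbols without repetition: 7 × 6 = 42.
Total: 7 × 42 = 294.

294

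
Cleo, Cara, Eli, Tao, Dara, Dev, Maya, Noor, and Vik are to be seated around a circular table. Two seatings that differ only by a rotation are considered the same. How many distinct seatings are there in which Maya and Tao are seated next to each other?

Treat {Maya, Tao} as one unit (2 internal orders) and seat the resulting 8 units around the table: (7)! circular arrangements.
So 2 × (7)! = 2 × 5040 = 10080.

10080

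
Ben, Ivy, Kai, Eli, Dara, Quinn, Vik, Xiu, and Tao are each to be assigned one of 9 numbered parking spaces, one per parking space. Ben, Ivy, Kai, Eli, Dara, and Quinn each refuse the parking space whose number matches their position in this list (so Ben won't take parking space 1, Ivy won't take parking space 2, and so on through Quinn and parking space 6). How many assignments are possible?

183822

Let Aᵢ (for 1 ≤ i ≤ 6) be the placements that put person i in their forbidden parking space. Any j of these fix j positions, leaving (9−j)! ways to fill the rest, and there are C(6,j) ways to pick which j.
By inclusion–exclusion, the number of valid placements is Σ_{j=0}^{6} (−1)^j C(6,j)·(9−j)!.
Computing: 362880 − 241920 + 75600 − 14400 + 1800 − 144 + 6 = 183822.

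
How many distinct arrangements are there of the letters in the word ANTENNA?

Letter multiplicities in ANTENNA: A×2, E×1, N×3, T×1.
Dividing 7! = 5040 by 3!·2! = 12 for the repeated letters gives 420.

420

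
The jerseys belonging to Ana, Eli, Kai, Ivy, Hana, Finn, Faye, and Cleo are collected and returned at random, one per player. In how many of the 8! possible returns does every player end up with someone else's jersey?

Let Aᵢ be the assignments in which player i gets their old jersey. We want the size of the complement of A₁∪…∪A_8.
By inclusion–exclusion this is Σ_{j=0}^{8} (−1)^j C(8,j)·(8−j)!.
Computing: 40320 − 40320 + 20160 − 6720 + 1680 − 336 + 56 − 8 + 1 = 14833.

14833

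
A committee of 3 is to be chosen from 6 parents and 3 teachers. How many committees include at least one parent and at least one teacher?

63

Unrestricted: C(9,3) = 84 ways to pick any 3 of the 9.
Selections missing a whole group: no parents → C(3,3) = 1; no teachers → C(6,3) = 20.
Both groups omitted at once is impossible, so 84 − 21 = 63.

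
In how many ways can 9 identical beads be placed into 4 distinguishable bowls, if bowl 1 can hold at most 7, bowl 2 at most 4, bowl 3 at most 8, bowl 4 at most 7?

176

Without the upper bounds there are C(12,3) = 220 ways to split 9 among 4 bowls.
Subtract solutions that violate a single cap (substitute x_i' = x_i − (cap_i+1)): x_1 ≥ 8 gives C(4,3) = 4; x_2 ≥ 5 gives C(7,3) = 35; x_3 ≥ 9 gives C(3,3) = 1; x_4 ≥ 8 gives C(4,3) = 4. Together 44.
No two caps can be exceeded simultaneously, so the pair terms are all 0.
By inclusion–exclusion the count is 220 − 44 + 0 = 176.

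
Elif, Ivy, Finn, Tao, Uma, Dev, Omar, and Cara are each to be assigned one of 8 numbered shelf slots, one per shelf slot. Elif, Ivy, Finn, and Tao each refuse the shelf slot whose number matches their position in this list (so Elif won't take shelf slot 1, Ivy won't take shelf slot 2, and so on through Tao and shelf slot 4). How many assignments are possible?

24024

Let Aᵢ (for 1 ≤ i ≤ 4) be the placements that put person i in their forbidden shelf slot. Any j of these fix j positions, leaving (8−j)! ways to fill the rest, and there are C(4,j) ways to pick which j.
By inclusion–exclusion, the number of valid placements is Σ_{j=0}^{4} (−1)^j C(4,j)·(8−j)!.
Computing: 40320 − 20160 + 4320 − 480 + 24 = 24024.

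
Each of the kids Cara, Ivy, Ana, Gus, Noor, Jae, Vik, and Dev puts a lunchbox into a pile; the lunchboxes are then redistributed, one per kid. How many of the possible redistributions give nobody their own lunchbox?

This is the derangement count D_8: permutations of 8 items with no fixed point.
By inclusion–exclusion this is Σ_{j=0}^{8} (−1)^j C(8,j)·(8−j)!.
Computing: 40320 − 40320 + 20160 − 6720 + 1680 − 336 + 56 − 8 + 1 = 14833.

14833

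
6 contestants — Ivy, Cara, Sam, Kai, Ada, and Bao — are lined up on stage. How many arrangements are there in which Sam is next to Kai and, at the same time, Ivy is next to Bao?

Treat {Sam,Kai} as one block (2 orders) and {Ivy,Bao} as another (2 orders).
That leaves 4 units to arrange: 2 × 2 × 4! = 4 × 24 = 96.

96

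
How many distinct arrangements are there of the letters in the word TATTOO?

60

The 6 letters of TATTOO have repeats: O appearing twice and T appearing 3 times.
Dividing 6! = 720 by 3!·2! = 12 for the repeated letters gives 60.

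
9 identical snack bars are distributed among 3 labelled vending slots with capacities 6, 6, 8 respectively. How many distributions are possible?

By stars and bars, unrestricted non-negative solutions to x_1+…+x_3 = 9 number C(9+2,2) = 55.
Subtract solutions that violate a single cap (substitute x_i' = x_i − (cap_i+1)): x_1 ≥ 7 gives C(4,2) = 6; x_2 ≥ 7 gives C(4,2) = 6; x_3 ≥ 9 gives C(2,2) = 1. Together 13.
No two caps can be exceeded simultaneously, so the pair terms are all 0.
By inclusion–exclusion the count is 55 − 13 + 0 = 42.

42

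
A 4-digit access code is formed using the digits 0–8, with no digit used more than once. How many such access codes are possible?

3024

This is a permutation of 4 out of 9: P(9,4) = 9!/5!.
9 × 8 × 7 × 6 = 3024.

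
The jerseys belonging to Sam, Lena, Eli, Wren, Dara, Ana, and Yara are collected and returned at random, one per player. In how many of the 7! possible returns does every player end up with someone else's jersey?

This is the derangement count D_7: permutations of 7 items with no fixed point.
By inclusion–exclusion this is Σ_{j=0}^{7} (−1)^j C(7,j)·(7−j)!.
Computing: 5040 − 5040 + 2520 − 840 + 210 − 42 + 7 − 1 = 1854.

1854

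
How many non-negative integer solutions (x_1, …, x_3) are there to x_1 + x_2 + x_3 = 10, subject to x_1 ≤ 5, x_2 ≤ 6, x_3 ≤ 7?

35

By stars and bars, unrestricted non-negative solutions to x_1+…+x_3 = 10 number C(10+2,2) = 66.
Subtract solutions that violate a single cap (substitute x_i' = x_i − (cap_i+1)): x_1 ≥ 6 gives C(6,2) = 15; x_2 ≥ 7 gives C(5,2) = 10; x_3 ≥ 8 gives C(4,2) = 6. Together 31.
No two caps can be exceeded simultaneously, so the pair terms are all 0.
By inclusion–exclusion the count is 66 − 31 + 0 = 35.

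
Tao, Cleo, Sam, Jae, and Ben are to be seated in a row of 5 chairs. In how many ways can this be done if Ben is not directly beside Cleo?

72

There are 5! = 120 arrangements in all. If Ben and Cleo are adjacent, merging them into one block gives 2·(4)! = 48 arrangements.
Complementary counting: 120 − 48 = 72.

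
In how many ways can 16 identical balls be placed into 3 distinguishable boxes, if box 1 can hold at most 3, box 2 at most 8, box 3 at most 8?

By stars and bars, unrestricted non-negative solutions to x_1+…+x_3 = 16 number C(16+2,2) = 153.
Subtract solutions that violate a single cap (substitute x_i' = x_i − (cap_i+1)): x_1 ≥ 4 gives C(14,2) = 91; x_2 ≥ 9 gives C(9,2) = 36; x_3 ≥ 9 gives C(9,2) = 36. Together 163.
Add back pairs where two caps are both exceeded: 10 + 10 + 0 = 20.
By inclusion–exclusion the count is 153 − 163 + 20 = 10.

10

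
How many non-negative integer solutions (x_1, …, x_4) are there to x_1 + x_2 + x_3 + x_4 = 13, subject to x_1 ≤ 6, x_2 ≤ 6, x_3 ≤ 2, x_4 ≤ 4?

Ignoring the caps, the number of non-negative solutions to x_1+…+x_4 = 13 is C(16,3) = 560.
Subtract solutions that violate a single cap (substitute x_i' = x_i − (cap_i+1)): x_1 ≥ 7 gives C(9,3) = 84; x_2 ≥ 7 gives C(9,3) = 84; x_3 ≥ 3 gives C(13,3) = 286; x_4 ≥ 5 gives C(11,3) = 165. Together 619.
Add back pairs where two caps are both exceeded: 0 + 20 + 4 + 20 + 4 + 56 = 104.
By inclusion–exclusion the count is 560 − 619 + 104 = 45.

45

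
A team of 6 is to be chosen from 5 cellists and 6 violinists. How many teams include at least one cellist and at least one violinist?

461

With no constraint there are C(11,6) = 462 possible selections.
Subtract selections that omit an entire group: no cellists → C(6,6) = 1; no violinists → C(5,6) = 0.
Both groups omitted at once is impossible, so 462 − 1 = 461.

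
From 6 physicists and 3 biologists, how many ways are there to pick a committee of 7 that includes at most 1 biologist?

Split by how many biologists are chosen (0 through 1).
Sum: C(3,0)·C(6,7) + C(3,1)·C(6,6) = 0 + 3 = 3.

3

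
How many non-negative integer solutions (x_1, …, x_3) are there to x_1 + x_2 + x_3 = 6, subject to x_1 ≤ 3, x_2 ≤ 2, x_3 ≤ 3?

6

Without the upper bounds there are C(8,2) = 28 ways to split 6 among 3 variables.
Subtract solutions that violate a single cap (substitute x_i' = x_i − (cap_i+1)): x_1 ≥ 4 gives C(4,2) = 6; x_2 ≥ 3 gives C(5,2) = 10; x_3 ≥ 4 gives C(4,2) = 6. Together 22.
No two caps can be exceeded simultaneously, so the pair terms are all 0.
By inclusion–exclusion the count is 28 − 22 + 0 = 6.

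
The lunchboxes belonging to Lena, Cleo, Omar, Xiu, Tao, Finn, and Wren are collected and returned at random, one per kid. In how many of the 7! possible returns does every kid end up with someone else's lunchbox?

1854

Let Aᵢ be the assignments in which kid i gets their own lunchbox. We want the size of the complement of A₁∪…∪A_7.
By inclusion–exclusion this is Σ_{j=0}^{7} (−1)^j C(7,j)·(7−j)!.
Computing: 5040 − 5040 + 2520 − 840 + 210 − 42 + 7 − 1 = 1854.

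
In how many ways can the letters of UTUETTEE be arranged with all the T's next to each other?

60

Treat the 3 copies of T as a single block. The multiset to arrange is then {TTT, E, E, E, U, U}, 6 items in all.
That gives (6)!/(3!·2!) = 60 arrangements.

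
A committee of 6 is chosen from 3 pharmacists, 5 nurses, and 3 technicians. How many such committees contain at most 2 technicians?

406

Split by how many technicians are chosen (0 through 2).
Sum: C(3,0)·C(8,6) + C(3,1)·C(8,5) + C(3,2)·C(8,4) = 28 + 168 + 210 = 406.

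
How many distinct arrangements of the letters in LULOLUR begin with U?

120

Fix U in the first position and arrange the remaining 6 letters.
Those 6 letters have L appearing 3 times, giving (6)!/(3!) = 120.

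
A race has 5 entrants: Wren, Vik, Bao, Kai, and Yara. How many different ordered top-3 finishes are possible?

There are 5 choices for 1st place, 4 for 2nd, and 3 for 3rd.
That gives 5 × 4 × 3 = 60.

60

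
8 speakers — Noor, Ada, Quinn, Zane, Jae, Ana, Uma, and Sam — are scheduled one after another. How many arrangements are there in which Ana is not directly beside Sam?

There are 8! = 40320 arrangements in all. If Ana and Sam are adjacent, merging them into one block gives 2·(7)! = 10080 arrangements.
Complementary counting: 40320 − 10080 = 30240.

30240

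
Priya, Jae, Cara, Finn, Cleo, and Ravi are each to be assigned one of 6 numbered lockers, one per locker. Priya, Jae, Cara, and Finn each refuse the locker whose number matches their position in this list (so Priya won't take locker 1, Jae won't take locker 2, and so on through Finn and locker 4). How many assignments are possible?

362

Let Aᵢ (for 1 ≤ i ≤ 4) be the placements that put person i in their forbidden locker. Any j of these fix j positions, leaving (6−j)! ways to fill the rest, and there are C(4,j) ways to pick which j.
By inclusion–exclusion, the number of valid placements is Σ_{j=0}^{4} (−1)^j C(4,j)·(6−j)!.
Computing: 720 − 480 + 144 − 24 + 2 = 362.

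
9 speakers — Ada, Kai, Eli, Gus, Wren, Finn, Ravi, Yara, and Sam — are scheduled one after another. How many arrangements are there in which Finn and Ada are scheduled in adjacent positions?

80640

Treat {Finn, Ada} as a single unit. There are 8 units to order, and the pair itself can be ordered 2 ways.
That gives 2 × 8! = 2 × 40320 = 80640.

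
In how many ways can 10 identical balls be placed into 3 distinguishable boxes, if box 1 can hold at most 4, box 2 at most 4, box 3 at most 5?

Ignoring the caps, the number of non-negative solutions to x_1+…+x_3 = 10 is C(12,2) = 66.
Subtract solutions that violate a single cap (substitute x_i' = x_i − (cap_i+1)): x_1 ≥ 5 gives C(7,2) = 21; x_2 ≥ 5 gives C(7,2) = 21; x_3 ≥ 6 gives C(6,2) = 15. Together 57.
Add back pairs where two caps are both exceeded: 1 + 0 + 0 = 1.
By inclusion–exclusion the count is 66 − 57 + 1 = 10.

10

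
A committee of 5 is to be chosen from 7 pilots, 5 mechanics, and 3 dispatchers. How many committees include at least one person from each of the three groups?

1925

Unrestricted: C(15,5) = 3003 ways to pick any 5 of the 15.
Subtract selections that omit an entire group: no pilots → C(8,5) = 56; no mechanics → C(10,5) = 252; no dispatchers → C(12,5) = 792.
Add back selections omitting two groups (i.e. drawn from a single group): C(7,5) + C(5,5) + C(3,5) = 22.
By inclusion–exclusion: 3003 − 1100 + 22 = 1925.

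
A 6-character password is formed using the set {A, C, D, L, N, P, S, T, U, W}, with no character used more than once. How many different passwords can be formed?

151200

With no repetition, fill the 6 characters in order: 10 choices, then 9, down to 5.
That product is 10 × 9 × 8 × 7 × 6 × 5 = 151200.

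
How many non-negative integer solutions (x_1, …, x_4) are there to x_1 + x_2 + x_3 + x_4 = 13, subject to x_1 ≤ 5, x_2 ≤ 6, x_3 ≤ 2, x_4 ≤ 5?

Without the upper bounds there are C(16,3) = 560 ways to split 13 among 4 variables.
Subtract solutions that violate a single cap (substitute x_i' = x_i − (cap_i+1)): x_1 ≥ 6 gives C(10,3) = 120; x_2 ≥ 7 gives C(9,3) = 84; x_3 ≥ 3 gives C(13,3) = 286; x_4 ≥ 6 gives C(10,3) = 120. Together 610.
Add back pairs where two caps are both exceeded: 1 + 35 + 4 + 20 + 1 + 35 = 96.
By inclusion–exclusion the count is 560 − 610 + 96 = 46.

46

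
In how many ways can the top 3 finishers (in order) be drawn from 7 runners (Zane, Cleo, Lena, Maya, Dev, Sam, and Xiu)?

This is an ordered selection of 3 from 7: P(7,3).
That gives 7 × 6 × 5 = 210.

210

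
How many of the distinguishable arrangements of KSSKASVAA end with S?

With the last slot taken by S, it remains to arrange the other 8 letters (KSKASVAA).
Those 8 letters have A appearing 3 times, K appearing twice, and S appearing twice, giving (8)!/(3!·2!·2!) = 1680.

1680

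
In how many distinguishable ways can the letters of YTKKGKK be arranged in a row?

YTKKGKK has 7 letters with K appearing 4 times.
Dividing 7! = 5040 by 4! = 24 for the repeated letters gives 210.

210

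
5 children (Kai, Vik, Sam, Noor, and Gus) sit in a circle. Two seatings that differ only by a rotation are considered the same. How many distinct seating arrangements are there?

24

Around a circle, 5 distinct people have 5!/5 = (4)! = 24 rotationally distinct seatings.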